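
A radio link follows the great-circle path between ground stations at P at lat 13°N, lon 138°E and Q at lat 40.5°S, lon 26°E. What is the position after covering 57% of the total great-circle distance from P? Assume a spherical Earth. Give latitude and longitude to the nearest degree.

The haversine formula gives a central angle δ ≈ 2.008 rad (115.1°) between the endpoints.
Interpolate at f = 0.57 with slerp weights a = sin((1−f)δ)/sin δ ≈ 0.839, b = sin(fδ)/sin δ ≈ 1.005.
p = a·p₁ + b·p₂ ≈ (0.079, 0.882, -0.464); φ = arcsin(p_z) ≈ -27.65°, λ = atan2(p_y, p_x) ≈ 84.86°.

≈ lat 28°S, lon 85°E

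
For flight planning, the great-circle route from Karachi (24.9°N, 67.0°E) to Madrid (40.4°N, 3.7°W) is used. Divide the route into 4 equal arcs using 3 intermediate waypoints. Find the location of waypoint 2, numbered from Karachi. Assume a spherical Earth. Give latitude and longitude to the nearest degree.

From cos δ = sin φ₁ sin φ₂ + cos φ₁ cos φ₂ cos Δλ, the central angle is δ ≈ 1.046 rad (59.9°).
Interpolate at f = 2/4 with slerp weights a = sin((1−f)δ)/sin δ ≈ 0.577, b = sin(fδ)/sin δ ≈ 0.577.
p = a·p₁ + b·p₂ ≈ (0.643, 0.453, 0.617); φ = arcsin(p_z) ≈ 38.10°, λ = atan2(p_y, p_x) ≈ 35.19°.

≈ (38°N, 35°E)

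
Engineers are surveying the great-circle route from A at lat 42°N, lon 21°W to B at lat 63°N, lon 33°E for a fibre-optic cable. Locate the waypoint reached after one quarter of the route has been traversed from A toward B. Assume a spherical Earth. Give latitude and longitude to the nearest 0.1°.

≈ lat 49.1°N, lon 12.4°W

The haversine formula gives a central angle δ ≈ 0.653 rad (37.4°) between the endpoints.
Interpolate at f = 1/4 with slerp weights a = sin((1−f)δ)/sin δ ≈ 0.774, b = sin(fδ)/sin δ ≈ 0.267.
p = a·p₁ + b·p₂ ≈ (0.639, -0.140, 0.756); φ = arcsin(p_z) ≈ 49.15°, λ = atan2(p_y, p_x) ≈ -12.36°.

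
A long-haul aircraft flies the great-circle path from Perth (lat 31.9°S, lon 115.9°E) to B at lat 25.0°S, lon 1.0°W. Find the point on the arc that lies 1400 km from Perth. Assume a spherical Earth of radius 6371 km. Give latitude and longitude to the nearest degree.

≈ lat 39°S, lon 103°E

Write both endpoints as unit vectors p₁, p₂ with components (cos φ cos λ, cos φ sin λ, sin φ).
The central angle between the endpoints is δ = arccos(p₁·p₂) ≈ 1.696 rad (97.2°). The total great-circle distance is δ·R ≈ 1.696 × 6371 ≈ 10805 km, so the target fraction is f = 1400/10805 ≈ 0.130.
Interpolate at f ≈ 0.130 with slerp weights a = sin((1−f)δ)/sin δ ≈ 1.003, b = sin(fδ)/sin δ ≈ 0.220.
p = a·p₁ + b·p₂ ≈ (-0.173, 0.763, -0.623); φ = arcsin(p_z) ≈ -38.54°, λ = atan2(p_y, p_x) ≈ 102.78°.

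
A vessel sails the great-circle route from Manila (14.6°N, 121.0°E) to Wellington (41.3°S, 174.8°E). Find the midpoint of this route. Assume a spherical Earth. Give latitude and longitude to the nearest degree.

Write both endpoints as unit vectors p₁, p₂ with components (cos φ cos λ, cos φ sin λ, sin φ).
The central angle between the endpoints is δ = arccos(p₁·p₂) ≈ 1.305 rad (74.8°).
Interpolate at f = 1/2 with slerp weights a = sin((1−f)δ)/sin δ ≈ 0.629, b = sin(fδ)/sin δ ≈ 0.629.
p = a·p₁ + b·p₂ ≈ (-0.784, 0.565, -0.257); φ = arcsin(p_z) ≈ -14.87°, λ = atan2(p_y, p_x) ≈ 144.24°.

≈ 15°S, 144°E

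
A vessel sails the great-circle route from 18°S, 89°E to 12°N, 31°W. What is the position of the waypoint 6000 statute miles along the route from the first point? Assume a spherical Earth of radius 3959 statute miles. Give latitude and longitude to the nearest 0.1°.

≈ 2.0°N, 3.0°E

Write both endpoints as unit vectors p₁, p₂ with components (cos φ cos λ, cos φ sin λ, sin φ).
The central angle between the endpoints is δ = arccos(p₁·p₂) ≈ 2.129 rad (122.0°). The total great-circle distance is δ·R ≈ 2.129 × 3959 ≈ 8427 mi, so the target fraction is f = 6000/8427 ≈ 0.712.
Interpolate at f ≈ 0.712 with slerp weights a = sin((1−f)δ)/sin δ ≈ 0.678, b = sin(fδ)/sin δ ≈ 1.177.
p = a·p₁ + b·p₂ ≈ (0.998, 0.052, 0.035); φ = arcsin(p_z) ≈ 2.01°, λ = atan2(p_y, p_x) ≈ 2.99°.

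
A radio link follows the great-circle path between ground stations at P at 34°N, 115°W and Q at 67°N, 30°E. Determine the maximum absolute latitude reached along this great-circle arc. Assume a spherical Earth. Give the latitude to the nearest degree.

≈ 79°N

The great circle lies in the plane with unit normal n̂ = (p₁ × p₂)/|p₁ × p₂|.
Here n̂_z ≈ +0.192; the vertex latitude is φ_max = arccos|n̂_z| ≈ 78.9°.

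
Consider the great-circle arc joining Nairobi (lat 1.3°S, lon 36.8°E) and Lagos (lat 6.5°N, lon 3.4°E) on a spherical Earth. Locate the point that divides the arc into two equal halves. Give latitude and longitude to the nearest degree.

Convert each endpoint to a unit vector on the sphere (x = cos φ cos λ, y = cos φ sin λ, z = sin φ).
The central angle between the endpoints is δ = arccos(p₁·p₂) ≈ 0.598 rad (34.2°).
Interpolate at f = 1/2 with slerp weights a = sin((1−f)δ)/sin δ ≈ 0.523, b = sin(fδ)/sin δ ≈ 0.523.
p = a·p₁ + b·p₂ ≈ (0.938, 0.344, 0.047); φ = arcsin(p_z) ≈ 2.71°, λ = atan2(p_y, p_x) ≈ 20.15°.

≈ lat 3°N, lon 20°E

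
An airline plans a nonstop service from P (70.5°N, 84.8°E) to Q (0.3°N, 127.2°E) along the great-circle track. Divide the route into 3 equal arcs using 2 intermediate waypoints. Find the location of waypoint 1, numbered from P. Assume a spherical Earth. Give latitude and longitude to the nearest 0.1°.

Convert each endpoint to a unit vector on the sphere (x = cos φ cos λ, y = cos φ sin λ, z = sin φ).
The central angle between the endpoints is δ = arccos(p₁·p₂) ≈ 1.317 rad (75.4°).
Interpolate at f = 1/3 with slerp weights a = sin((1−f)δ)/sin δ ≈ 0.795, b = sin(fδ)/sin δ ≈ 0.439.
p = a·p₁ + b·p₂ ≈ (-0.241, 0.614, 0.752); φ = arcsin(p_z) ≈ 48.72°, λ = atan2(p_y, p_x) ≈ 111.46°.

≈ (48.7°N, 111.5°E)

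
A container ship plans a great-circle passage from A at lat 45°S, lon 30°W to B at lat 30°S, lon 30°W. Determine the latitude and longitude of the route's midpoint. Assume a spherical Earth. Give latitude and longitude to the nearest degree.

≈ lat 37°S, lon 30°W

Write both endpoints as unit vectors p₁, p₂ with components (cos φ cos λ, cos φ sin λ, sin φ).
The central angle between the endpoints is δ = arccos(p₁·p₂) ≈ 0.262 rad (15.0°).
Interpolate at f = 1/2 with slerp weights a = sin((1−f)δ)/sin δ ≈ 0.504, b = sin(fδ)/sin δ ≈ 0.504.
p = a·p₁ + b·p₂ ≈ (0.687, -0.397, -0.609); φ = arcsin(p_z) ≈ -37.50°, λ = atan2(p_y, p_x) ≈ -30.00°.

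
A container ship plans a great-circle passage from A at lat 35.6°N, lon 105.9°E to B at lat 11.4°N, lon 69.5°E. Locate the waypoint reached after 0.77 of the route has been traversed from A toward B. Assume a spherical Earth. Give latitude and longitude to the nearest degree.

Write both endpoints as unit vectors p₁, p₂ with components (cos φ cos λ, cos φ sin λ, sin φ).
The central angle between the endpoints is δ = arccos(p₁·p₂) ≈ 0.713 rad (40.8°).
Interpolate at f = 0.77 with slerp weights a = sin((1−f)δ)/sin δ ≈ 0.250, b = sin(fδ)/sin δ ≈ 0.798.
p = a·p₁ + b·p₂ ≈ (0.218, 0.928, 0.303); φ = arcsin(p_z) ≈ 17.64°, λ = atan2(p_y, p_x) ≈ 76.76°.

≈ lat 18°N, lon 77°E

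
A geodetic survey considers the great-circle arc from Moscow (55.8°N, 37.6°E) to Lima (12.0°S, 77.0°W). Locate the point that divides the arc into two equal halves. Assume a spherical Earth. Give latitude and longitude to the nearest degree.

≈ 34°N, 43°W

From cos δ = sin φ₁ sin φ₂ + cos φ₁ cos φ₂ cos Δλ, the central angle is δ ≈ 1.983 rad (113.6°).
Interpolate at f = 1/2 with slerp weights a = sin((1−f)δ)/sin δ ≈ 0.914, b = sin(fδ)/sin δ ≈ 0.914.
p = a·p₁ + b·p₂ ≈ (0.608, -0.557, 0.566); φ = arcsin(p_z) ≈ 34.44°, λ = atan2(p_y, p_x) ≈ -42.52°.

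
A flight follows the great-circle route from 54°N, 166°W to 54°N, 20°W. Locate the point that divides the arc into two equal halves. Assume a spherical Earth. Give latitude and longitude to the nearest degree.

Convert each endpoint to a unit vector on the sphere (x = cos φ cos λ, y = cos φ sin λ, z = sin φ).
The central angle between the endpoints is δ = arccos(p₁·p₂) ≈ 1.194 rad (68.4°).
Interpolate at f = 1/2 with slerp weights a = sin((1−f)δ)/sin δ ≈ 0.605, b = sin(fδ)/sin δ ≈ 0.605.
p = a·p₁ + b·p₂ ≈ (-0.011, -0.207, 0.978); φ = arcsin(p_z) ≈ 78.01°, λ = atan2(p_y, p_x) ≈ -93.00°.

≈ 78°N, 93°W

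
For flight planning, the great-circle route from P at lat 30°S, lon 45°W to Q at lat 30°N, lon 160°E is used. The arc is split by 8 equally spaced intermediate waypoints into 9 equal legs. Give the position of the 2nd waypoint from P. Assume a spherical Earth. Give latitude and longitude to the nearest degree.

Convert each endpoint to a unit vector on the sphere (x = cos φ cos λ, y = cos φ sin λ, z = sin φ).
The central angle between the endpoints is δ = arccos(p₁·p₂) ≈ 2.764 rad (158.4°).
Interpolate at f = 2/9 with slerp weights a = sin((1−f)δ)/sin δ ≈ 2.272, b = sin(fδ)/sin δ ≈ 1.565.
p = a·p₁ + b·p₂ ≈ (0.118, -0.928, -0.354); φ = arcsin(p_z) ≈ -20.71°, λ = atan2(p_y, p_x) ≈ -82.77°.

≈ lat 21°S, lon 83°W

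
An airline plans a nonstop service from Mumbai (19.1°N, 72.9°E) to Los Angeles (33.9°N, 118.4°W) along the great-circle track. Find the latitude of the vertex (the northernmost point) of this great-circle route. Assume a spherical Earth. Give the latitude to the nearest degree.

≈ 79°N

The great circle lies in the plane with unit normal n̂ = (p₁ × p₂)/|p₁ × p₂|.
Here n̂_z ≈ +0.190; the vertex latitude is φ_max = arccos|n̂_z| ≈ 79.1°.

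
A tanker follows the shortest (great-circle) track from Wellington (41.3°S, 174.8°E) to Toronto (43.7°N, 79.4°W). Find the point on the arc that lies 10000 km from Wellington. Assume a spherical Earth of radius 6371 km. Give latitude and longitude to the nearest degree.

Write both endpoints as unit vectors p₁, p₂ with components (cos φ cos λ, cos φ sin λ, sin φ).
The central angle between the endpoints is δ = arccos(p₁·p₂) ≈ 2.219 rad (127.1°). The total great-circle distance is δ·R ≈ 2.219 × 6371 ≈ 14138 km, so the target fraction is f = 10000/14138 ≈ 0.707.
Interpolate at f ≈ 0.707 with slerp weights a = sin((1−f)δ)/sin δ ≈ 0.759, b = sin(fδ)/sin δ ≈ 1.255.
p = a·p₁ + b·p₂ ≈ (-0.401, -0.840, 0.366); φ = arcsin(p_z) ≈ 21.47°, λ = atan2(p_y, p_x) ≈ -115.51°.

≈ (21°N, 116°W)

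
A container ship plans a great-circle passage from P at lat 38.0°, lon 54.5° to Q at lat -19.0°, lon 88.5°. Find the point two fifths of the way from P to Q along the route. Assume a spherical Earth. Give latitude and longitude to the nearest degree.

The haversine formula gives a central angle δ ≈ 1.140 rad (65.3°) between the endpoints.
Interpolate at f = 2/5 with slerp weights a = sin((1−f)δ)/sin δ ≈ 0.696, b = sin(fδ)/sin δ ≈ 0.485.
p = a·p₁ + b·p₂ ≈ (0.330, 0.904, 0.270); φ = arcsin(p_z) ≈ 15.69°, λ = atan2(p_y, p_x) ≈ 69.94°.

≈ lat 16°, lon 70°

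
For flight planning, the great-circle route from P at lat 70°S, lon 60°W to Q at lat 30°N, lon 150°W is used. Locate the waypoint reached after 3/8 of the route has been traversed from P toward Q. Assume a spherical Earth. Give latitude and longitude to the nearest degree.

≈ lat 39°S, lon 121°W

The haversine formula gives a central angle δ ≈ 2.060 rad (118.0°) between the endpoints.
Interpolate at f = 3/8 with slerp weights a = sin((1−f)δ)/sin δ ≈ 1.088, b = sin(fδ)/sin δ ≈ 0.791.
p = a·p₁ + b·p₂ ≈ (-0.407, -0.665, -0.627); φ = arcsin(p_z) ≈ -38.81°, λ = atan2(p_y, p_x) ≈ -121.48°.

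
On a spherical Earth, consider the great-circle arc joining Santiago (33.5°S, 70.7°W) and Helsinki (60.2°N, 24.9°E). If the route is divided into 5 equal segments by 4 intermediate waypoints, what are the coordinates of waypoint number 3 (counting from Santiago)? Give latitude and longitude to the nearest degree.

≈ 29°N, 31°W

From cos δ = sin φ₁ sin φ₂ + cos φ₁ cos φ₂ cos Δλ, the central angle is δ ≈ 2.117 rad (121.3°).
Interpolate at f = 3/5 with slerp weights a = sin((1−f)δ)/sin δ ≈ 0.877, b = sin(fδ)/sin δ ≈ 1.118.
p = a·p₁ + b·p₂ ≈ (0.745, -0.456, 0.486); φ = arcsin(p_z) ≈ 29.08°, λ = atan2(p_y, p_x) ≈ -31.46°.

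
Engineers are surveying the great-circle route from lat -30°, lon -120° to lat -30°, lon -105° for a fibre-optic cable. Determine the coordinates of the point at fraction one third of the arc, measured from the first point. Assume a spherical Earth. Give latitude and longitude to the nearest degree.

≈ lat -30°, lon -115°

Convert each endpoint to a unit vector on the sphere (x = cos φ cos λ, y = cos φ sin λ, z = sin φ).
The central angle between the endpoints is δ = arccos(p₁·p₂) ≈ 0.227 rad (13.0°).
Interpolate at f = 1/3 with slerp weights a = sin((1−f)δ)/sin δ ≈ 0.670, b = sin(fδ)/sin δ ≈ 0.336.
p = a·p₁ + b·p₂ ≈ (-0.365, -0.783, -0.503); φ = arcsin(p_z) ≈ -30.19°, λ = atan2(p_y, p_x) ≈ -115.00°.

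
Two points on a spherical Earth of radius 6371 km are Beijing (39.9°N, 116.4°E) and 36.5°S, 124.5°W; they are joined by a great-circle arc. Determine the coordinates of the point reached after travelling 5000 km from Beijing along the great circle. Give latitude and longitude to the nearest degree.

Write both endpoints as unit vectors p₁, p₂ with components (cos φ cos λ, cos φ sin λ, sin φ).
The central angle between the endpoints is δ = arccos(p₁·p₂) ≈ 2.321 rad (133.0°). The total great-circle distance is δ·R ≈ 2.321 × 6371 ≈ 14784 km, so the target fraction is f = 5000/14784 ≈ 0.338.
Interpolate at f ≈ 0.338 with slerp weights a = sin((1−f)δ)/sin δ ≈ 1.366, b = sin(fδ)/sin δ ≈ 0.966.
p = a·p₁ + b·p₂ ≈ (-0.905, 0.299, 0.302); φ = arcsin(p_z) ≈ 17.55°, λ = atan2(p_y, p_x) ≈ 161.75°.

≈ 18°N, 162°E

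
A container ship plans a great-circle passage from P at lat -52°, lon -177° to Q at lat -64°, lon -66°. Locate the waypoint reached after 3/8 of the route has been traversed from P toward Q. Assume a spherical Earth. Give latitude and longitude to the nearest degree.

≈ lat -67°, lon -151°

From cos δ = sin φ₁ sin φ₂ + cos φ₁ cos φ₂ cos Δλ, the central angle is δ ≈ 0.913 rad (52.3°).
Interpolate at f = 3/8 with slerp weights a = sin((1−f)δ)/sin δ ≈ 0.683, b = sin(fδ)/sin δ ≈ 0.424.
p = a·p₁ + b·p₂ ≈ (-0.344, -0.192, -0.919); φ = arcsin(p_z) ≈ -66.80°, λ = atan2(p_y, p_x) ≈ -150.85°.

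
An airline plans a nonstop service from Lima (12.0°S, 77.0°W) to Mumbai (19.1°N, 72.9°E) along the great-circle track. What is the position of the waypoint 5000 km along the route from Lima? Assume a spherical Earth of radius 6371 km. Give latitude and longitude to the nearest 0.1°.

Convert each endpoint to a unit vector on the sphere (x = cos φ cos λ, y = cos φ sin λ, z = sin φ).
The central angle between the endpoints is δ = arccos(p₁·p₂) ≈ 2.621 rad (150.2°). The total great-circle distance is δ·R ≈ 2.621 × 6371 ≈ 16701 km, so the target fraction is f = 5000/16701 ≈ 0.299.
Interpolate at f ≈ 0.299 with slerp weights a = sin((1−f)δ)/sin δ ≈ 1.941, b = sin(fδ)/sin δ ≈ 1.422.
p = a·p₁ + b·p₂ ≈ (0.822, -0.566, 0.062); φ = arcsin(p_z) ≈ 3.53°, λ = atan2(p_y, p_x) ≈ -34.55°.

≈ (3.5°N, 34.5°W)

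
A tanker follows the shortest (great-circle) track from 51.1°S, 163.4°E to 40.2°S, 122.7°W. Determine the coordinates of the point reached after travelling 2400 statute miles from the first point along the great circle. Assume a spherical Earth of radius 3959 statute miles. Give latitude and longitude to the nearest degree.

≈ 49°S, 142°W

Write both endpoints as unit vectors p₁, p₂ with components (cos φ cos λ, cos φ sin λ, sin φ).
The central angle between the endpoints is δ = arccos(p₁·p₂) ≈ 0.882 rad (50.6°). The total great-circle distance is δ·R ≈ 0.882 × 3959 ≈ 3493 mi, so the target fraction is f = 2400/3493 ≈ 0.687.
Interpolate at f ≈ 0.687 with slerp weights a = sin((1−f)δ)/sin δ ≈ 0.353, b = sin(fδ)/sin δ ≈ 0.738.
p = a·p₁ + b·p₂ ≈ (-0.517, -0.411, -0.751); φ = arcsin(p_z) ≈ -48.68°, λ = atan2(p_y, p_x) ≈ -141.52°.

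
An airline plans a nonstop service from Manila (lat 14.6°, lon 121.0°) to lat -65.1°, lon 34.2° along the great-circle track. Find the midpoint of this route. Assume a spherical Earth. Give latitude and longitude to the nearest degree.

≈ lat -31°, lon 98°

Convert each endpoint to a unit vector on the sphere (x = cos φ cos λ, y = cos φ sin λ, z = sin φ).
The central angle between the endpoints is δ = arccos(p₁·p₂) ≈ 1.778 rad (101.9°).
Interpolate at f = 1/2 with slerp weights a = sin((1−f)δ)/sin δ ≈ 0.793, b = sin(fδ)/sin δ ≈ 0.793.
p = a·p₁ + b·p₂ ≈ (-0.119, 0.846, -0.520); φ = arcsin(p_z) ≈ -31.31°, λ = atan2(p_y, p_x) ≈ 98.02°.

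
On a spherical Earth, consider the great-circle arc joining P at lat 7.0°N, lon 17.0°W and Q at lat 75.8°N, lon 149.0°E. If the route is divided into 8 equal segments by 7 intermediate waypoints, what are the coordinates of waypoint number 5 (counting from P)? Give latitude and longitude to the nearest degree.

≈ lat 67°N, lon 9°W

From cos δ = sin φ₁ sin φ₂ + cos φ₁ cos φ₂ cos Δλ, the central angle is δ ≈ 1.689 rad (96.8°).
Interpolate at f = 5/8 with slerp weights a = sin((1−f)δ)/sin δ ≈ 0.596, b = sin(fδ)/sin δ ≈ 0.876.
p = a·p₁ + b·p₂ ≈ (0.382, -0.062, 0.922); φ = arcsin(p_z) ≈ 67.26°, λ = atan2(p_y, p_x) ≈ -9.27°.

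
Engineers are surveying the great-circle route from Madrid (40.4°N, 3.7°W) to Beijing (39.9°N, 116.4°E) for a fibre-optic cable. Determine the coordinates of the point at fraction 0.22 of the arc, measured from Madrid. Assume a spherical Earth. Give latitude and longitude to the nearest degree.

From cos δ = sin φ₁ sin φ₂ + cos φ₁ cos φ₂ cos Δλ, the central angle is δ ≈ 1.448 rad (82.9°).
Interpolate at f = 0.22 with slerp weights a = sin((1−f)δ)/sin δ ≈ 0.911, b = sin(fδ)/sin δ ≈ 0.316.
p = a·p₁ + b·p₂ ≈ (0.585, 0.172, 0.793); φ = arcsin(p_z) ≈ 52.45°, λ = atan2(p_y, p_x) ≈ 16.40°.

≈ 52°N, 16°E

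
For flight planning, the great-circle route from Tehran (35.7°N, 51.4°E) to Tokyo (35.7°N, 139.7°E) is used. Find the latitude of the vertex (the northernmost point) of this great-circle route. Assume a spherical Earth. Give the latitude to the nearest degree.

≈ 45°N

The great circle lies in the plane with unit normal n̂ = (p₁ × p₂)/|p₁ × p₂|.
Here n̂_z ≈ +0.707; the vertex latitude is φ_max = arccos|n̂_z| ≈ 45.0°.
Check via Clairaut: cos φ_max = |cos φ₁| · sin C = cos(35.7°)·sin(60.5°) ≈ 0.707, again giving ≈ 45.0°.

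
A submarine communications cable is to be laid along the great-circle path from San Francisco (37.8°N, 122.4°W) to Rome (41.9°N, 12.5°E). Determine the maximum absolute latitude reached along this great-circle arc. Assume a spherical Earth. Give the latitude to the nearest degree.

The great circle lies in the plane with unit normal n̂ = (p₁ × p₂)/|p₁ × p₂|.
Here n̂_z ≈ +0.417; the vertex latitude is φ_max = arccos|n̂_z| ≈ 65.4°.
Check via Clairaut: cos φ_max = |cos φ₁| · sin C = cos(37.8°)·sin(31.8°) ≈ 0.417, again giving ≈ 65.4°.

≈ 65°N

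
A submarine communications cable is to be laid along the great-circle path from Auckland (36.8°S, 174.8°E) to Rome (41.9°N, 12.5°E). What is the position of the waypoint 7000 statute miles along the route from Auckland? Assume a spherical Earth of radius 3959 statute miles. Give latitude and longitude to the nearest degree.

Convert each endpoint to a unit vector on the sphere (x = cos φ cos λ, y = cos φ sin λ, z = sin φ).
The central angle between the endpoints is δ = arccos(p₁·p₂) ≈ 2.887 rad (165.4°). The total great-circle distance is δ·R ≈ 2.887 × 3959 ≈ 11431 mi, so the target fraction is f = 7000/11431 ≈ 0.612.
Interpolate at f ≈ 0.612 with slerp weights a = sin((1−f)δ)/sin δ ≈ 3.576, b = sin(fδ)/sin δ ≈ 3.897.
p = a·p₁ + b·p₂ ≈ (-0.019, 0.887, 0.461); φ = arcsin(p_z) ≈ 27.43°, λ = atan2(p_y, p_x) ≈ 91.26°.

≈ (27°N, 91°E)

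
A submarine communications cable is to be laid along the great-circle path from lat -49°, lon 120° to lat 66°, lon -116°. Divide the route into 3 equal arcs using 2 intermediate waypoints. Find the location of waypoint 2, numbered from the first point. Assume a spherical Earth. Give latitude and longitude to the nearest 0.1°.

The haversine formula gives a central angle δ ≈ 2.566 rad (147.0°) between the endpoints.
Interpolate at f = 2/3 with slerp weights a = sin((1−f)δ)/sin δ ≈ 1.386, b = sin(fδ)/sin δ ≈ 1.818.
p = a·p₁ + b·p₂ ≈ (-0.779, 0.123, 0.615); φ = arcsin(p_z) ≈ 37.97°, λ = atan2(p_y, p_x) ≈ 171.05°.

≈ lat 38.0°, lon 171.1°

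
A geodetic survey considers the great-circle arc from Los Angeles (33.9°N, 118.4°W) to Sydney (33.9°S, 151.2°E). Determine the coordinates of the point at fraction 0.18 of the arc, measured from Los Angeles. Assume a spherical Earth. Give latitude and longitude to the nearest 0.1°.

Convert each endpoint to a unit vector on the sphere (x = cos φ cos λ, y = cos φ sin λ, z = sin φ).
The central angle between the endpoints is δ = arccos(p₁·p₂) ≈ 1.892 rad (108.4°).
Interpolate at f = 0.18 with slerp weights a = sin((1−f)δ)/sin δ ≈ 1.054, b = sin(fδ)/sin δ ≈ 0.352.
p = a·p₁ + b·p₂ ≈ (-0.672, -0.629, 0.391); φ = arcsin(p_z) ≈ 23.04°, λ = atan2(p_y, p_x) ≈ -136.91°.

≈ 23.0°N, 136.9°W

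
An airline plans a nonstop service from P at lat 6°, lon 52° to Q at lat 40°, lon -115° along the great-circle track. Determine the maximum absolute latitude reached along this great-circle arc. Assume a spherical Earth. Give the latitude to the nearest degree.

≈ 77°

The great circle lies in the plane with unit normal n̂ = (p₁ × p₂)/|p₁ × p₂|.
Here n̂_z ≈ -0.232; the vertex latitude is φ_max = arccos|n̂_z| ≈ 76.6°.
Check via Clairaut: cos φ_max = |cos φ₁| · sin C = cos(6.0°)·sin(13.5°) ≈ 0.232, again giving ≈ 76.6°.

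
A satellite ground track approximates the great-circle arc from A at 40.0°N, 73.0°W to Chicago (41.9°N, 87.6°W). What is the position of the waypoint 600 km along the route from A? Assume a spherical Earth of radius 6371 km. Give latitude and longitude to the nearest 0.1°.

≈ 41.1°N, 79.9°W

The haversine formula gives a central angle δ ≈ 0.195 rad (11.2°) between the endpoints. The total great-circle distance is δ·R ≈ 0.195 × 6371 ≈ 1243 km, so the target fraction is f = 600/1243 ≈ 0.483.
Interpolate at f ≈ 0.483 with slerp weights a = sin((1−f)δ)/sin δ ≈ 0.520, b = sin(fδ)/sin δ ≈ 0.485.
p = a·p₁ + b·p₂ ≈ (0.131, -0.741, 0.658); φ = arcsin(p_z) ≈ 41.15°, λ = atan2(p_y, p_x) ≈ -79.94°.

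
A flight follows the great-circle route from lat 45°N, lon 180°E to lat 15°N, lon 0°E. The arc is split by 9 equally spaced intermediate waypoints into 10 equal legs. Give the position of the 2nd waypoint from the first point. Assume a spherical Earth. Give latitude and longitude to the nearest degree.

≈ lat 69°N, lon 180°E

Convert each endpoint to a unit vector on the sphere (x = cos φ cos λ, y = cos φ sin λ, z = sin φ).
The central angle between the endpoints is δ = arccos(p₁·p₂) ≈ 2.094 rad (120.0°).
Interpolate at f = 2/10 with slerp weights a = sin((1−f)δ)/sin δ ≈ 1.148, b = sin(fδ)/sin δ ≈ 0.470.
p = a·p₁ + b·p₂ ≈ (-0.358, 0.000, 0.934); φ = arcsin(p_z) ≈ 69.00°, λ = atan2(p_y, p_x) ≈ 180.00°.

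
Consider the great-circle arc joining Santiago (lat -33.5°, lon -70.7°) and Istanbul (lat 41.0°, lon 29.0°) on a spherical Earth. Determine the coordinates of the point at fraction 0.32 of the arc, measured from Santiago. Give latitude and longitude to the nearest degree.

≈ lat -9°, lon -39°

From cos δ = sin φ₁ sin φ₂ + cos φ₁ cos φ₂ cos Δλ, the central angle is δ ≈ 2.058 rad (117.9°).
Interpolate at f = 0.32 with slerp weights a = sin((1−f)δ)/sin δ ≈ 1.115, b = sin(fδ)/sin δ ≈ 0.693.
p = a·p₁ + b·p₂ ≈ (0.764, -0.624, -0.161); φ = arcsin(p_z) ≈ -9.27°, λ = atan2(p_y, p_x) ≈ -39.23°.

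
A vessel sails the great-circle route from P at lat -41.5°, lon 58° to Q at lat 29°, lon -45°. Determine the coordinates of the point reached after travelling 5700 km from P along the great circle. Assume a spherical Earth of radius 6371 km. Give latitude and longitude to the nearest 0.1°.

Write both endpoints as unit vectors p₁, p₂ with components (cos φ cos λ, cos φ sin λ, sin φ).
The central angle between the endpoints is δ = arccos(p₁·p₂) ≈ 2.059 rad (117.9°). The total great-circle distance is δ·R ≈ 2.059 × 6371 ≈ 13115 km, so the target fraction is f = 5700/13115 ≈ 0.435.
Interpolate at f ≈ 0.435 with slerp weights a = sin((1−f)δ)/sin δ ≈ 1.040, b = sin(fδ)/sin δ ≈ 0.883.
p = a·p₁ + b·p₂ ≈ (0.959, 0.114, -0.261); φ = arcsin(p_z) ≈ -15.11°, λ = atan2(p_y, p_x) ≈ 6.79°.

≈ lat -15.1°, lon 6.8°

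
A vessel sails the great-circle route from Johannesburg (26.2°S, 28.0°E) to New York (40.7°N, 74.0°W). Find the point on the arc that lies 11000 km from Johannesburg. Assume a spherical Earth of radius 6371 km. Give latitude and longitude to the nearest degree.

Convert each endpoint to a unit vector on the sphere (x = cos φ cos λ, y = cos φ sin λ, z = sin φ).
The central angle between the endpoints is δ = arccos(p₁·p₂) ≈ 2.015 rad (115.4°). The total great-circle distance is δ·R ≈ 2.015 × 6371 ≈ 12835 km, so the target fraction is f = 11000/12835 ≈ 0.857.
Interpolate at f ≈ 0.857 with slerp weights a = sin((1−f)δ)/sin δ ≈ 0.314, b = sin(fδ)/sin δ ≈ 1.094.
p = a·p₁ + b·p₂ ≈ (0.478, -0.665, 0.574); φ = arcsin(p_z) ≈ 35.06°, λ = atan2(p_y, p_x) ≈ -54.29°.

≈ 35°N, 54°W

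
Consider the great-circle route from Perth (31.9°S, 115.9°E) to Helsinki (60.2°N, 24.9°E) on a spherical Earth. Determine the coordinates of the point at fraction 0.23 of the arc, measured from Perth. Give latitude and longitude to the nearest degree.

≈ (9°S, 101°E)

From cos δ = sin φ₁ sin φ₂ + cos φ₁ cos φ₂ cos Δλ, the central angle is δ ≈ 2.055 rad (117.8°).
Interpolate at f = 0.23 with slerp weights a = sin((1−f)δ)/sin δ ≈ 1.130, b = sin(fδ)/sin δ ≈ 0.515.
p = a·p₁ + b·p₂ ≈ (-0.187, 0.971, -0.151); φ = arcsin(p_z) ≈ -8.66°, λ = atan2(p_y, p_x) ≈ 100.91°.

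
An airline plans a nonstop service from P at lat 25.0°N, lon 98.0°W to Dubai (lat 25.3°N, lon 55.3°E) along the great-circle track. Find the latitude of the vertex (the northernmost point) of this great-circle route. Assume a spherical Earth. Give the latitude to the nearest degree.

The great circle lies in the plane with unit normal n̂ = (p₁ × p₂)/|p₁ × p₂|.
Here n̂_z ≈ +0.441; the vertex latitude is φ_max = arccos|n̂_z| ≈ 63.8°.

≈ 64°N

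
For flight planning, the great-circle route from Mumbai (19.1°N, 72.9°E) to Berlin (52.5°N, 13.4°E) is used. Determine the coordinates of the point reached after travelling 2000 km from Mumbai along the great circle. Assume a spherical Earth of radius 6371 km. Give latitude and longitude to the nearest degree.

≈ 33°N, 60°E

From cos δ = sin φ₁ sin φ₂ + cos φ₁ cos φ₂ cos Δλ, the central angle is δ ≈ 0.987 rad (56.5°). The total great-circle distance is δ·R ≈ 0.987 × 6371 ≈ 6285 km, so the target fraction is f = 2000/6285 ≈ 0.318.
Interpolate at f ≈ 0.318 with slerp weights a = sin((1−f)δ)/sin δ ≈ 0.747, b = sin(fδ)/sin δ ≈ 0.370.
p = a·p₁ + b·p₂ ≈ (0.427, 0.727, 0.538); φ = arcsin(p_z) ≈ 32.55°, λ = atan2(p_y, p_x) ≈ 59.58°.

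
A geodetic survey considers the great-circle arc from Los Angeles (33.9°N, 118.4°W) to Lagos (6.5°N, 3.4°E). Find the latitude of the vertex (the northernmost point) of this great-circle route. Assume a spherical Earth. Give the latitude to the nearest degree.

The great circle lies in the plane with unit normal n̂ = (p₁ × p₂)/|p₁ × p₂|.
Here n̂_z ≈ +0.755; the vertex latitude is φ_max = arccos|n̂_z| ≈ 41.0°.

≈ 41°N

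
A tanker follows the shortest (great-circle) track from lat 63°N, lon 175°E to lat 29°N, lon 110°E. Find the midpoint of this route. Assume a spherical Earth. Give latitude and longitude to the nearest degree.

Convert each endpoint to a unit vector on the sphere (x = cos φ cos λ, y = cos φ sin λ, z = sin φ).
The central angle between the endpoints is δ = arccos(p₁·p₂) ≈ 0.928 rad (53.1°).
Interpolate at f = 1/2 with slerp weights a = sin((1−f)δ)/sin δ ≈ 0.559, b = sin(fδ)/sin δ ≈ 0.559.
p = a·p₁ + b·p₂ ≈ (-0.420, 0.482, 0.769); φ = arcsin(p_z) ≈ 50.28°, λ = atan2(p_y, p_x) ≈ 131.10°.

≈ lat 50°N, lon 131°E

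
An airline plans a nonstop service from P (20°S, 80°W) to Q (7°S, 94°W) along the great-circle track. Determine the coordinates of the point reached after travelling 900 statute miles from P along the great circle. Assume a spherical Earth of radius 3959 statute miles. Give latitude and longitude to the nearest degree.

From cos δ = sin φ₁ sin φ₂ + cos φ₁ cos φ₂ cos Δλ, the central angle is δ ≈ 0.328 rad (18.8°). The total great-circle distance is δ·R ≈ 0.328 × 3959 ≈ 1299 mi, so the target fraction is f = 900/1299 ≈ 0.693.
Interpolate at f ≈ 0.693 with slerp weights a = sin((1−f)δ)/sin δ ≈ 0.312, b = sin(fδ)/sin δ ≈ 0.699.
p = a·p₁ + b·p₂ ≈ (0.003, -0.981, -0.192); φ = arcsin(p_z) ≈ -11.07°, λ = atan2(p_y, p_x) ≈ -89.85°.

≈ (11°S, 90°W)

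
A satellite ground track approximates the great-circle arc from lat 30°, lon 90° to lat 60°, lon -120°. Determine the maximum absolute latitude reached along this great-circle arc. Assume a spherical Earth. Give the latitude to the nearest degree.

≈ 77°

The great circle lies in the plane with unit normal n̂ = (p₁ × p₂)/|p₁ × p₂|.
Here n̂_z ≈ +0.217; the vertex latitude is φ_max = arccos|n̂_z| ≈ 77.5°.
Check via Clairaut: cos φ_max = |cos φ₁| · sin C = cos(30.0°)·sin(14.5°) ≈ 0.217, again giving ≈ 77.5°.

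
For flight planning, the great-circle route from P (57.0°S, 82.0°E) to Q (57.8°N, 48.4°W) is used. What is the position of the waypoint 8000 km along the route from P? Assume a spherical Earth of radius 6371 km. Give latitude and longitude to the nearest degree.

From cos δ = sin φ₁ sin φ₂ + cos φ₁ cos φ₂ cos Δλ, the central angle is δ ≈ 2.685 rad (153.9°). The total great-circle distance is δ·R ≈ 2.685 × 6371 ≈ 17109 km, so the target fraction is f = 8000/17109 ≈ 0.468.
Interpolate at f ≈ 0.468 with slerp weights a = sin((1−f)δ)/sin δ ≈ 2.248, b = sin(fδ)/sin δ ≈ 2.159.
p = a·p₁ + b·p₂ ≈ (0.934, 0.352, -0.059); φ = arcsin(p_z) ≈ -3.36°, λ = atan2(p_y, p_x) ≈ 20.66°.

≈ (3°S, 21°E)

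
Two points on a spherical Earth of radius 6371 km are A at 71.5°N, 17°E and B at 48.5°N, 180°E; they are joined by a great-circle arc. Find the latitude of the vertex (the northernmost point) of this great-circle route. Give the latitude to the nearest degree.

The great circle lies in the plane with unit normal n̂ = (p₁ × p₂)/|p₁ × p₂|.
Here n̂_z ≈ +0.071; the vertex latitude is φ_max = arccos|n̂_z| ≈ 85.9°.

≈ 86°N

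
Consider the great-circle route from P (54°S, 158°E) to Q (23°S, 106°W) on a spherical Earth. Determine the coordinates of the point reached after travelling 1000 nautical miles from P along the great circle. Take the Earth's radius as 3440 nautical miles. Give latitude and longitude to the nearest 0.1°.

Write both endpoints as unit vectors p₁, p₂ with components (cos φ cos λ, cos φ sin λ, sin φ).
The central angle between the endpoints is δ = arccos(p₁·p₂) ≈ 1.308 rad (75.0°). The total great-circle distance is δ·R ≈ 1.308 × 3440 ≈ 4500 nmi, so the target fraction is f = 1000/4500 ≈ 0.222.
Interpolate at f ≈ 0.222 with slerp weights a = sin((1−f)δ)/sin δ ≈ 0.881, b = sin(fδ)/sin δ ≈ 0.297.
p = a·p₁ + b·p₂ ≈ (-0.555, -0.069, -0.829); φ = arcsin(p_z) ≈ -55.97°, λ = atan2(p_y, p_x) ≈ -172.96°.

≈ (56.0°S, 173.0°W)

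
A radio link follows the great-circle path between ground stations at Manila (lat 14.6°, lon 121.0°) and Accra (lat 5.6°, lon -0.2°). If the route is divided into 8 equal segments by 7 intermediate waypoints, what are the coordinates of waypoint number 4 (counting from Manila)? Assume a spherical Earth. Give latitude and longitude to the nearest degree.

≈ lat 20°, lon 59°

Convert each endpoint to a unit vector on the sphere (x = cos φ cos λ, y = cos φ sin λ, z = sin φ).
The central angle between the endpoints is δ = arccos(p₁·p₂) ≈ 2.065 rad (118.3°).
Interpolate at f = 4/8 with slerp weights a = sin((1−f)δ)/sin δ ≈ 0.975, b = sin(fδ)/sin δ ≈ 0.975.
p = a·p₁ + b·p₂ ≈ (0.485, 0.806, 0.341); φ = arcsin(p_z) ≈ 19.94°, λ = atan2(p_y, p_x) ≈ 58.97°.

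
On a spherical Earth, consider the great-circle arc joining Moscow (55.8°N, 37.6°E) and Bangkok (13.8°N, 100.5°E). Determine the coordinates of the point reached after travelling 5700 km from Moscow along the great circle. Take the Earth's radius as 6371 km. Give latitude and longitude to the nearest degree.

Convert each endpoint to a unit vector on the sphere (x = cos φ cos λ, y = cos φ sin λ, z = sin φ).
The central angle between the endpoints is δ = arccos(p₁·p₂) ≈ 1.109 rad (63.5°). The total great-circle distance is δ·R ≈ 1.109 × 6371 ≈ 7063 km, so the target fraction is f = 5700/7063 ≈ 0.807.
Interpolate at f ≈ 0.807 with slerp weights a = sin((1−f)δ)/sin δ ≈ 0.237, b = sin(fδ)/sin δ ≈ 0.871.
p = a·p₁ + b·p₂ ≈ (-0.049, 0.913, 0.404); φ = arcsin(p_z) ≈ 23.83°, λ = atan2(p_y, p_x) ≈ 93.05°.

≈ 24°N, 93°E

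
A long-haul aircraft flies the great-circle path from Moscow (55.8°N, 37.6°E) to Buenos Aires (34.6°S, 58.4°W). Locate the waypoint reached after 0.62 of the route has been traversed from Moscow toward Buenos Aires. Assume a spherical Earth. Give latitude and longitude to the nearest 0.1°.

≈ (3.1°N, 30.3°W)

Convert each endpoint to a unit vector on the sphere (x = cos φ cos λ, y = cos φ sin λ, z = sin φ).
The central angle between the endpoints is δ = arccos(p₁·p₂) ≈ 2.115 rad (121.2°).
Interpolate at f = 0.62 with slerp weights a = sin((1−f)δ)/sin δ ≈ 0.842, b = sin(fδ)/sin δ ≈ 1.130.
p = a·p₁ + b·p₂ ≈ (0.862, -0.504, 0.055); φ = arcsin(p_z) ≈ 3.13°, λ = atan2(p_y, p_x) ≈ -30.28°.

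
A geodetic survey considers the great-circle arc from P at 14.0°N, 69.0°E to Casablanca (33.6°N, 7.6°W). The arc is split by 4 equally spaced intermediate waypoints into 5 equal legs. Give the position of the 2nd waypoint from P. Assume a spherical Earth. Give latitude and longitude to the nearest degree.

Convert each endpoint to a unit vector on the sphere (x = cos φ cos λ, y = cos φ sin λ, z = sin φ).
The central angle between the endpoints is δ = arccos(p₁·p₂) ≈ 1.244 rad (71.3°).
Interpolate at f = 2/5 with slerp weights a = sin((1−f)δ)/sin δ ≈ 0.717, b = sin(fδ)/sin δ ≈ 0.504.
p = a·p₁ + b·p₂ ≈ (0.665, 0.594, 0.452); φ = arcsin(p_z) ≈ 26.89°, λ = atan2(p_y, p_x) ≈ 41.75°.

≈ 27°N, 42°E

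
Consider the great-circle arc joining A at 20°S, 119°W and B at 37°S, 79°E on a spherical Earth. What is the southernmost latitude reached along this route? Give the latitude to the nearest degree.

≈ 74°S

The great circle lies in the plane with unit normal n̂ = (p₁ × p₂)/|p₁ × p₂|.
Here n̂_z ≈ -0.269; the vertex latitude is φ_max = arccos|n̂_z| ≈ 74.4°.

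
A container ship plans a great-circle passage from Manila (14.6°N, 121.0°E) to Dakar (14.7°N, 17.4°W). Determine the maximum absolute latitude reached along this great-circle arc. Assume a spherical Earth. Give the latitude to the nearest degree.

≈ 36°N

The great circle lies in the plane with unit normal n̂ = (p₁ × p₂)/|p₁ × p₂|.
Here n̂_z ≈ -0.805; the vertex latitude is φ_max = arccos|n̂_z| ≈ 36.4°.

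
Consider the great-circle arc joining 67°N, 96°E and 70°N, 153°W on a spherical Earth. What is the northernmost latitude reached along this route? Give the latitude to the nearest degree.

≈ 78°N

The great circle lies in the plane with unit normal n̂ = (p₁ × p₂)/|p₁ × p₂|.
Here n̂_z ≈ +0.216; the vertex latitude is φ_max = arccos|n̂_z| ≈ 77.5°.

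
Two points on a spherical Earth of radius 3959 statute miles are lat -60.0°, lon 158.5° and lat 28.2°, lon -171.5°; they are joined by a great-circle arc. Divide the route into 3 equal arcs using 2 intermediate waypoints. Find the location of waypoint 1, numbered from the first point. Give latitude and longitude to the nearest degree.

≈ lat -31°, lon 174°

Write both endpoints as unit vectors p₁, p₂ with components (cos φ cos λ, cos φ sin λ, sin φ).
The central angle between the endpoints is δ = arccos(p₁·p₂) ≈ 1.598 rad (91.6°).
Interpolate at f = 1/3 with slerp weights a = sin((1−f)δ)/sin δ ≈ 0.875, b = sin(fδ)/sin δ ≈ 0.508.
p = a·p₁ + b·p₂ ≈ (-0.850, 0.094, -0.518); φ = arcsin(p_z) ≈ -31.20°, λ = atan2(p_y, p_x) ≈ 173.68°.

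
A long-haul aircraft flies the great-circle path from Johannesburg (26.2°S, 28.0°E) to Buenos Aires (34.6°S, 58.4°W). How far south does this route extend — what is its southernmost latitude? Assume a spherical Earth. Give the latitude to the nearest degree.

The great circle lies in the plane with unit normal n̂ = (p₁ × p₂)/|p₁ × p₂|.
Here n̂_z ≈ -0.772; the vertex latitude is φ_max = arccos|n̂_z| ≈ 39.5°.
Check via Clairaut: cos φ_max = |cos φ₁| · sin C = cos(26.2°)·sin(120.6°) ≈ 0.772, again giving ≈ 39.5°.

≈ 39°S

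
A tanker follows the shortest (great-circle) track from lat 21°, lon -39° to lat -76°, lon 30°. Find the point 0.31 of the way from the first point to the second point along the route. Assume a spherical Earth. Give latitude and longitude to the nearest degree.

Write both endpoints as unit vectors p₁, p₂ with components (cos φ cos λ, cos φ sin λ, sin φ).
The central angle between the endpoints is δ = arccos(p₁·p₂) ≈ 1.841 rad (105.5°).
Interpolate at f = 0.31 with slerp weights a = sin((1−f)δ)/sin δ ≈ 0.991, b = sin(fδ)/sin δ ≈ 0.561.
p = a·p₁ + b·p₂ ≈ (0.836, -0.514, -0.189); φ = arcsin(p_z) ≈ -10.88°, λ = atan2(p_y, p_x) ≈ -31.59°.

≈ lat -11°, lon -32°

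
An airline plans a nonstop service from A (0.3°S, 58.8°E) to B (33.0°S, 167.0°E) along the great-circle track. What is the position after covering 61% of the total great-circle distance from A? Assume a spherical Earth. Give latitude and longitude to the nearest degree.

Convert each endpoint to a unit vector on the sphere (x = cos φ cos λ, y = cos φ sin λ, z = sin φ).
The central angle between the endpoints is δ = arccos(p₁·p₂) ≈ 1.833 rad (105.0°).
Interpolate at f = 0.61 with slerp weights a = sin((1−f)δ)/sin δ ≈ 0.679, b = sin(fδ)/sin δ ≈ 0.931.
p = a·p₁ + b·p₂ ≈ (-0.409, 0.756, -0.511); φ = arcsin(p_z) ≈ -30.71°, λ = atan2(p_y, p_x) ≈ 118.42°.

≈ (31°S, 118°E)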